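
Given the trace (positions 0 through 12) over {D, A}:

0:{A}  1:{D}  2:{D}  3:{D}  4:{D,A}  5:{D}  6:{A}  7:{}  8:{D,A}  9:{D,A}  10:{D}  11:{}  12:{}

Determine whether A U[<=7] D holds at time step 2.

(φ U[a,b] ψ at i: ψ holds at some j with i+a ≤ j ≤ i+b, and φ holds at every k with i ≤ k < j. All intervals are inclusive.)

Need some j in [2,9] with D, and A at every k in [2,j-1].
  j=2: D holds; no prefix to check → satisfied.

Holds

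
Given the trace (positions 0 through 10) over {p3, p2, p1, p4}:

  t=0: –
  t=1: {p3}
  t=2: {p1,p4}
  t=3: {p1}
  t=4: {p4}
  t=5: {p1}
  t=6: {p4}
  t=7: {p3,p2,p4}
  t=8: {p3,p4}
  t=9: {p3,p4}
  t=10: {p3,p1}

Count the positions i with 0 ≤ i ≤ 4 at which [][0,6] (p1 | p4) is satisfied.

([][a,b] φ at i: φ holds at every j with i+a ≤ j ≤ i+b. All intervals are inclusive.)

3

Evaluate at each i in [0,4]:
  i=0: ✗ (fails at j=0)
  i=1: ✗ (fails at j=1)
  i=2: ✓ (all of [2,8])
  i=3: ✓ (all of [3,9])
  i=4: ✓ (all of [4,10])
Positions where it holds: {2, 3, 4} → 3.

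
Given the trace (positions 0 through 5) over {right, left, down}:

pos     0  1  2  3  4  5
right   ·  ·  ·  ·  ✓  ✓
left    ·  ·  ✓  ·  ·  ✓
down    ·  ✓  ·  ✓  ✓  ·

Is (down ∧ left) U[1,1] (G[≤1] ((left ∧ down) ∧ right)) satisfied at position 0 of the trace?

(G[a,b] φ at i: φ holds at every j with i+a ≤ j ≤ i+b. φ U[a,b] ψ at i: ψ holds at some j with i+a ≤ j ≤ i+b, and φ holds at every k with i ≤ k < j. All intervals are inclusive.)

No

Need some j in [1,1] with G[≤1] ((left ∧ down) ∧ right), and (down ∧ left) at every k in [0,j-1].
  j=1: G[≤1] ((left ∧ down) ∧ right) — fails at 1.
No j in the window works → until fails.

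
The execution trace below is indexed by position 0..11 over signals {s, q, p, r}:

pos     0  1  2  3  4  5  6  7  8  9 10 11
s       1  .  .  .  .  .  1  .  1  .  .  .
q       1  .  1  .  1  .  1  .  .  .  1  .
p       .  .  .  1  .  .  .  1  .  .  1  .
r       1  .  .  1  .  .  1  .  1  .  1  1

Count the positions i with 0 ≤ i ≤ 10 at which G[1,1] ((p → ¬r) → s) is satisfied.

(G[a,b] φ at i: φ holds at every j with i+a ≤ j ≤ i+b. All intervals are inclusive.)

Evaluate at each i in [0,10]:
  i=0: ✗ (fails at j=1)
  i=1: ✗ (fails at j=2)
  i=2: ✓ (all of [3,3])
  i=3: ✗ (fails at j=4)
  i=4: ✗ (fails at j=5)
  i=5: ✓ (all of [6,6])
  i=6: ✗ (fails at j=7)
  i=7: ✓ (all of [8,8])
  i=8: ✗ (fails at j=9)
  i=9: ✓ (all of [10,10])
  i=10: ✗ (fails at j=11)
Positions where it holds: {2, 5, 7, 9} → 4.

4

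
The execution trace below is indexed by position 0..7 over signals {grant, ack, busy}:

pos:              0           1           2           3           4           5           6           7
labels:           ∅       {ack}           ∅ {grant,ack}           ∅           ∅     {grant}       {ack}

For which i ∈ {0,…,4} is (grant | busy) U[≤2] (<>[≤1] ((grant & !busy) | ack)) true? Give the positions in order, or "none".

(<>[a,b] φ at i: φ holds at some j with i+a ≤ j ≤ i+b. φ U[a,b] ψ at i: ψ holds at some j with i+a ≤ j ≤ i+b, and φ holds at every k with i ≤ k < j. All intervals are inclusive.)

0, 1, 2, 3

Evaluate at each i in [0,4]:
  i=0: ✓ (rhs at j=0)
  i=1: ✓ (rhs at j=1)
  i=2: ✓ (rhs at j=2)
  i=3: ✓ (rhs at j=3)
  i=4: ✗ (lhs fails at k=4 before rhs at j=5)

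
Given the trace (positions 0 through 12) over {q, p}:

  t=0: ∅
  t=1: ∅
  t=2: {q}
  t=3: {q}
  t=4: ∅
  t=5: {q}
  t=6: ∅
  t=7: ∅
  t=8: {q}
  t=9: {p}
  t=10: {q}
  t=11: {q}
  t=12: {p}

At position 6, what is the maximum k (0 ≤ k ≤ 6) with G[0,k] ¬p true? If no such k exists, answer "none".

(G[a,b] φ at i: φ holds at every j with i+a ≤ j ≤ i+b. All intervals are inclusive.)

¬p must hold from j=6 onward; find where it first fails.
  j=6: holds
  j=7: holds
  j=8: holds
  j=9: fails
Holds on [6,8], so largest k = 2.

2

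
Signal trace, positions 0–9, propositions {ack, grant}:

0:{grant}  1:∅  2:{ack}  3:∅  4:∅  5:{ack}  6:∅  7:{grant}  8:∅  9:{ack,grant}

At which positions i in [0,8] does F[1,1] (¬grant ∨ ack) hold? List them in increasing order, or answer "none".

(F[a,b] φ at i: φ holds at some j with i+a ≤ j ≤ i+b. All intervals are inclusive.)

Evaluate at each i in [0,8]:
  i=0: ✓ (witness j=1)
  i=1: ✓ (witness j=2)
  i=2: ✓ (witness j=3)
  i=3: ✓ (witness j=4)
  i=4: ✓ (witness j=5)
  i=5: ✓ (witness j=6)
  i=6: ✗ (none in [7,7])
  i=7: ✓ (witness j=8)
  i=8: ✓ (witness j=9)

0, 1, 2, 3, 4, 5, 7, 8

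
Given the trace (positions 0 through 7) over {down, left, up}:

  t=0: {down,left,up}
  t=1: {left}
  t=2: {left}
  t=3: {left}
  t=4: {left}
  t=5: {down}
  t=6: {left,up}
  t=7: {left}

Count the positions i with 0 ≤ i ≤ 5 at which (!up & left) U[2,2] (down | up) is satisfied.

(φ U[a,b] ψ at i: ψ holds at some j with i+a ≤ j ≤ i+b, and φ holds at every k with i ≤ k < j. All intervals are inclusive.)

1

Evaluate at each i in [0,5]:
  i=0: ✗ (no rhs in [2,2])
  i=1: ✗ (no rhs in [3,3])
  i=2: ✗ (no rhs in [4,4])
  i=3: ✓ (rhs at j=5; lhs holds on [3,4])
  i=4: ✗ (lhs fails at k=5 before rhs at j=6)
  i=5: ✗ (no rhs in [7,7])
Positions where it holds: {3} → 1.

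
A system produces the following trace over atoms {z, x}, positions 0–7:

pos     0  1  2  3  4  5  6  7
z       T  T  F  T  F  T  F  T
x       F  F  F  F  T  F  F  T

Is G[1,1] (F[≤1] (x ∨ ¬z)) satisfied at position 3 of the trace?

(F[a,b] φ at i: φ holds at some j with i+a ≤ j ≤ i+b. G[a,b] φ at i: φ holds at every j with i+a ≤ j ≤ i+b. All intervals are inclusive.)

Check F[≤1] (x ∨ ¬z) at every j in [4,4]:
  j=4: holds (witness at 4)
All positions satisfy it → formula holds.

Yes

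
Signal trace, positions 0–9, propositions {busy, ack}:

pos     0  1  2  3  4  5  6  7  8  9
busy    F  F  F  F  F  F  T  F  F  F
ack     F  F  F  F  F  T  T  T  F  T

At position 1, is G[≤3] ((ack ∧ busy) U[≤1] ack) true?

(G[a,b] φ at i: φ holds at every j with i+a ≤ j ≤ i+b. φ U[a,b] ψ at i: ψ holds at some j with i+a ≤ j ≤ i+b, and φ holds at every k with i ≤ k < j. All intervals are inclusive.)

Check ((ack ∧ busy) U[≤1] ack) at every j in [1,4]:
  j=1: fails
  j=2: fails
  j=3: fails
  j=4: fails
Fails at j=1 → formula fails.

No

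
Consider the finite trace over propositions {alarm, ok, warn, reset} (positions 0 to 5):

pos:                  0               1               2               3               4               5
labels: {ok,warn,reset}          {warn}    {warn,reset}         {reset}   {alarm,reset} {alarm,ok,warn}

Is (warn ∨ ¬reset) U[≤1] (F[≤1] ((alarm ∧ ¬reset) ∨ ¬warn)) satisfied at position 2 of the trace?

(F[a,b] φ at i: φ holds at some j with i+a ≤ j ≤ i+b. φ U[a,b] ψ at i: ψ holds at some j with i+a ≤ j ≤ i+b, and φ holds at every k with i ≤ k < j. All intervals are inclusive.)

True

Need some j in [2,3] with F[≤1] ((alarm ∧ ¬reset) ∨ ¬warn), and (warn ∨ ¬reset) at every k in [2,j-1].
  j=2: F[≤1] ((alarm ∧ ¬reset) ∨ ¬warn) holds; no prefix to check → satisfied.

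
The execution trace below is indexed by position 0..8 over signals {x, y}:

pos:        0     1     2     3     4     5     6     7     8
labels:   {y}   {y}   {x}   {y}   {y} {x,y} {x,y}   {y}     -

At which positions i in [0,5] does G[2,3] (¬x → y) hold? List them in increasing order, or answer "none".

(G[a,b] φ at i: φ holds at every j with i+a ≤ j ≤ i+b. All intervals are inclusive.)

Evaluate at each i in [0,5]:
  i=0: ✓ (all of [2,3])
  i=1: ✓ (all of [3,4])
  i=2: ✓ (all of [4,5])
  i=3: ✓ (all of [5,6])
  i=4: ✓ (all of [6,7])
  i=5: ✗ (fails at j=8)

0, 1, 2, 3, 4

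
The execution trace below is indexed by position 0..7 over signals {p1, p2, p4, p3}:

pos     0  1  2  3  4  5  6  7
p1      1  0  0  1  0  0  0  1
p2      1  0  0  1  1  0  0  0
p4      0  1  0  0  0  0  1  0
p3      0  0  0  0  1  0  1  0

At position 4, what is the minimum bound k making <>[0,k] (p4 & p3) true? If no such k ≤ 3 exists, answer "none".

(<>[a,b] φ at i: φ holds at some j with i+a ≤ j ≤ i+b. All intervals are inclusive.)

2

Scan j = 4,5,… for (p4 & p3):
  j=4: fails
  j=5: fails
  j=6: holds
First hit at j=6, so smallest k = 6-4 = 2.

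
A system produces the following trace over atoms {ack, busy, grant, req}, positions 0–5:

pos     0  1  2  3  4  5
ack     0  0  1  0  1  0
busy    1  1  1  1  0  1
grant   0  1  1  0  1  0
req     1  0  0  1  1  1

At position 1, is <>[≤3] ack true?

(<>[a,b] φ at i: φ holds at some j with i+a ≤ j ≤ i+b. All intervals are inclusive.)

Check ack at each j in [1,4]:
  j=1: false
  j=2: true
  j=3: false
  j=4: true
Found at j=2 → formula holds.

Yes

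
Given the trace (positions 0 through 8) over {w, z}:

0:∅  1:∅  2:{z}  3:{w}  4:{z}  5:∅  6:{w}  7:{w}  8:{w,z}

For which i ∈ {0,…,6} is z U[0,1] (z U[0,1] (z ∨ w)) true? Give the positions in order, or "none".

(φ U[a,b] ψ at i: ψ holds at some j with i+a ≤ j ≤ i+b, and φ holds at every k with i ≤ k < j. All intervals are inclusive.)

2, 3, 4, 6

Evaluate at each i in [0,6]:
  i=0: ✗ (no rhs in [0,1])
  i=1: ✗ (lhs fails at k=1 before rhs at j=2)
  i=2: ✓ (rhs at j=2)
  i=3: ✓ (rhs at j=3)
  i=4: ✓ (rhs at j=4)
  i=5: ✗ (lhs fails at k=5 before rhs at j=6)
  i=6: ✓ (rhs at j=6)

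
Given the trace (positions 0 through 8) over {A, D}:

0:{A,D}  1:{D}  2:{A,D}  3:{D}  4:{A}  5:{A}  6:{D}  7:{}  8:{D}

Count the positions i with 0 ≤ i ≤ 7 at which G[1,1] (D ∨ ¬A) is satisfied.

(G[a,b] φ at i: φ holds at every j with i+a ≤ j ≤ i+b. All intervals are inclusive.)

6

Evaluate at each i in [0,7]:
  i=0: ✓ (all of [1,1])
  i=1: ✓ (all of [2,2])
  i=2: ✓ (all of [3,3])
  i=3: ✗ (fails at j=4)
  i=4: ✗ (fails at j=5)
  i=5: ✓ (all of [6,6])
  i=6: ✓ (all of [7,7])
  i=7: ✓ (all of [8,8])
Positions where it holds: {0, 1, 2, 5, 6, 7} → 6.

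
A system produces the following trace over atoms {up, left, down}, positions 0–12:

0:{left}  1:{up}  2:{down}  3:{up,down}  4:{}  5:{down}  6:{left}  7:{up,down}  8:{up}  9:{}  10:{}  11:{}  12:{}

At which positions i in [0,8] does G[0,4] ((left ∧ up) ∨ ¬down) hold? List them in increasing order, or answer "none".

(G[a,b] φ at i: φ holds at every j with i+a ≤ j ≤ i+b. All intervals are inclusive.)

Evaluate at each i in [0,8]:
  i=0: ✗ (fails at j=2)
  i=1: ✗ (fails at j=2)
  i=2: ✗ (fails at j=2)
  i=3: ✗ (fails at j=3)
  i=4: ✗ (fails at j=5)
  i=5: ✗ (fails at j=5)
  i=6: ✗ (fails at j=7)
  i=7: ✗ (fails at j=7)
  i=8: ✓ (all of [8,12])

8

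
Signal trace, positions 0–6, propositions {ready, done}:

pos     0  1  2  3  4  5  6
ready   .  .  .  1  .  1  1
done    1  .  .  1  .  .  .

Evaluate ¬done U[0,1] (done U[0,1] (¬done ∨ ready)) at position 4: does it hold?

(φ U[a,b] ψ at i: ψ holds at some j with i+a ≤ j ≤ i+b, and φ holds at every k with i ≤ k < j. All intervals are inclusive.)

True

Need some j in [4,5] with (done U[0,1] (¬done ∨ ready)), and ¬done at every k in [4,j-1].
  j=4: (done U[0,1] (¬done ∨ ready)) holds; no prefix to check → satisfied.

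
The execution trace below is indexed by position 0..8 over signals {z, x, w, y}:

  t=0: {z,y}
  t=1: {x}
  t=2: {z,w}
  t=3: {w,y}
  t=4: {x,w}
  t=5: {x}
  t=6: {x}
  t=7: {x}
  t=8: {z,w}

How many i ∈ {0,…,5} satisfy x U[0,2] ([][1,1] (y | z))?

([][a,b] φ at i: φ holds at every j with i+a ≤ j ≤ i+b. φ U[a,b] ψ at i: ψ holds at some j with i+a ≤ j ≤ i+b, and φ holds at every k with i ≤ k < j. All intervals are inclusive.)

3

Evaluate at each i in [0,5]:
  i=0: ✗ (lhs fails at k=0 before rhs at j=1)
  i=1: ✓ (rhs at j=1)
  i=2: ✓ (rhs at j=2)
  i=3: ✗ (no rhs in [3,5])
  i=4: ✗ (no rhs in [4,6])
  i=5: ✓ (rhs at j=7; lhs holds on [5,6])
Positions where it holds: {1, 2, 5} → 3.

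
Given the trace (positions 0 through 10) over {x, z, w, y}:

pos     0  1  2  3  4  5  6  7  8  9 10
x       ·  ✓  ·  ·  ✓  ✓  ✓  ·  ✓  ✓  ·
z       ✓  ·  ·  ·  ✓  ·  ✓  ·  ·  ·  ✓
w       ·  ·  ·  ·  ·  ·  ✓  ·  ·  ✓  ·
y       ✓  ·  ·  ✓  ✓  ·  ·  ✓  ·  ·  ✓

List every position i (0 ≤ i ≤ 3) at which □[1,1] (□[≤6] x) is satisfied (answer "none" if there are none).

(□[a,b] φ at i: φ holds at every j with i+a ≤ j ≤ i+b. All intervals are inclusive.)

none

Evaluate at each i in [0,3]:
  i=0: ✗ (fails at j=1)
  i=1: ✗ (fails at j=2)
  i=2: ✗ (fails at j=3)
  i=3: ✗ (fails at j=4)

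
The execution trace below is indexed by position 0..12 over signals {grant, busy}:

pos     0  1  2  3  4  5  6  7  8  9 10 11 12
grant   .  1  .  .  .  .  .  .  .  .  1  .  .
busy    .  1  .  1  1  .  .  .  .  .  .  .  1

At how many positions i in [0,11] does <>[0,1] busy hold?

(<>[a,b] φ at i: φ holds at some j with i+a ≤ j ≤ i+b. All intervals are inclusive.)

6

Evaluate at each i in [0,11]:
  i=0: ✓ (witness j=1)
  i=1: ✓ (witness j=1)
  i=2: ✓ (witness j=3)
  i=3: ✓ (witness j=3)
  i=4: ✓ (witness j=4)
  i=5: ✗ (none in [5,6])
  i=6: ✗ (none in [6,7])
  i=7: ✗ (none in [7,8])
  i=8: ✗ (none in [8,9])
  i=9: ✗ (none in [9,10])
  i=10: ✗ (none in [10,11])
  i=11: ✓ (witness j=12)
Positions where it holds: {0, 1, 2, 3, 4, 11} → 6.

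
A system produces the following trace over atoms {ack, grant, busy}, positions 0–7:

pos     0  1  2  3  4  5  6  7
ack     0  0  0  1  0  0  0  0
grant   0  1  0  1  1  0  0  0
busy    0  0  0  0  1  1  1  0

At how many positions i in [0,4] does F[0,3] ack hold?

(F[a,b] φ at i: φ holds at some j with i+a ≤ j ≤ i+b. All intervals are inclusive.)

Evaluate at each i in [0,4]:
  i=0: ✓ (witness j=3)
  i=1: ✓ (witness j=3)
  i=2: ✓ (witness j=3)
  i=3: ✓ (witness j=3)
  i=4: ✗ (none in [4,7])
Positions where it holds: {0, 1, 2, 3} → 4.

4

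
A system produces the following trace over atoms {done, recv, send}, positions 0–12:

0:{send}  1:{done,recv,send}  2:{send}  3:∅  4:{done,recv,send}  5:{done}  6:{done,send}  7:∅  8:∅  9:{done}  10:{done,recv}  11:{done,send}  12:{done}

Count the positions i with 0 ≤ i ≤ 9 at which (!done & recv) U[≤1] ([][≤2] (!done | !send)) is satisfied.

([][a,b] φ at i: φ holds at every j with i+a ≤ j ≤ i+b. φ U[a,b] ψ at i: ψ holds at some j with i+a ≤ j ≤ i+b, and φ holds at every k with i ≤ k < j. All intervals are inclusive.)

2

Evaluate at each i in [0,9]:
  i=0: ✗ (no rhs in [0,1])
  i=1: ✗ (no rhs in [1,2])
  i=2: ✗ (no rhs in [2,3])
  i=3: ✗ (no rhs in [3,4])
  i=4: ✗ (no rhs in [4,5])
  i=5: ✗ (no rhs in [5,6])
  i=6: ✗ (lhs fails at k=6 before rhs at j=7)
  i=7: ✓ (rhs at j=7)
  i=8: ✓ (rhs at j=8)
  i=9: ✗ (no rhs in [9,10])
Positions where it holds: {7, 8} → 2.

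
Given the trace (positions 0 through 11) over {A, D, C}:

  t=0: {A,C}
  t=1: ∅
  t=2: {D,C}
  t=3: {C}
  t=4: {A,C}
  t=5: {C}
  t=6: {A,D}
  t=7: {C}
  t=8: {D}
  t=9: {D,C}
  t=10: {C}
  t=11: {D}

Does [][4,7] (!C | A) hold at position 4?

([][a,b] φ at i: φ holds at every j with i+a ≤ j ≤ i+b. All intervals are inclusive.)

Check (!C | A) at every j in [8,11]:
  j=8: true
  j=9: false
  j=10: false
  j=11: true
Fails at j=9 → formula fails.

Does not hold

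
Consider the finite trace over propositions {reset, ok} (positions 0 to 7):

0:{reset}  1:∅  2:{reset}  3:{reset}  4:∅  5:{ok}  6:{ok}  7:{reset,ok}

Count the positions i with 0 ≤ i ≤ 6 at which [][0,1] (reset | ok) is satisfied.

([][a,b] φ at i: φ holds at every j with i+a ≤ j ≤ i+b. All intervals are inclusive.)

Evaluate at each i in [0,6]:
  i=0: ✗ (fails at j=1)
  i=1: ✗ (fails at j=1)
  i=2: ✓ (all of [2,3])
  i=3: ✗ (fails at j=4)
  i=4: ✗ (fails at j=4)
  i=5: ✓ (all of [5,6])
  i=6: ✓ (all of [6,7])
Positions where it holds: {2, 5, 6} → 3.

3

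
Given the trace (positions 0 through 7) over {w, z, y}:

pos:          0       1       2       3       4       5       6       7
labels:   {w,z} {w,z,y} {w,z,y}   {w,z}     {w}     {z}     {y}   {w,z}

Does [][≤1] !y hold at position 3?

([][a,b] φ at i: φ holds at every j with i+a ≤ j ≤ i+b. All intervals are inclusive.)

True

Check !y at every j in [3,4]:
  j=3: true
  j=4: true
All positions satisfy it → formula holds.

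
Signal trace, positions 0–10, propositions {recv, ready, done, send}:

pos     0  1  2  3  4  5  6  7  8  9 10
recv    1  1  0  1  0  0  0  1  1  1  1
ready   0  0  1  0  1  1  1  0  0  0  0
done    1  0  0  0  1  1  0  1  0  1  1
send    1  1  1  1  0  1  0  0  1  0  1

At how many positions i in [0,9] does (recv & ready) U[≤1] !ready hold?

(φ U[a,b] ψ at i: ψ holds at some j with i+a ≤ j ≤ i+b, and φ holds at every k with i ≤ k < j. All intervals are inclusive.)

6

Evaluate at each i in [0,9]:
  i=0: ✓ (rhs at j=0)
  i=1: ✓ (rhs at j=1)
  i=2: ✗ (lhs fails at k=2 before rhs at j=3)
  i=3: ✓ (rhs at j=3)
  i=4: ✗ (no rhs in [4,5])
  i=5: ✗ (no rhs in [5,6])
  i=6: ✗ (lhs fails at k=6 before rhs at j=7)
  i=7: ✓ (rhs at j=7)
  i=8: ✓ (rhs at j=8)
  i=9: ✓ (rhs at j=9)
Positions where it holds: {0, 1, 3, 7, 8, 9} → 6.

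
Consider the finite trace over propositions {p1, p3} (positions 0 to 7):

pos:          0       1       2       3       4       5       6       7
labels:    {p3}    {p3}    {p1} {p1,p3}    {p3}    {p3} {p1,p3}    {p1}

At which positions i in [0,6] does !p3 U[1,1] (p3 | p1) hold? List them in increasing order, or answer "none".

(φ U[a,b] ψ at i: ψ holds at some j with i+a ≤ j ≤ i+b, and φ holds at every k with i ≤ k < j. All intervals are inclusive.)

Evaluate at each i in [0,6]:
  i=0: ✗ (lhs fails at k=0 before rhs at j=1)
  i=1: ✗ (lhs fails at k=1 before rhs at j=2)
  i=2: ✓ (rhs at j=3; lhs holds on [2,2])
  i=3: ✗ (lhs fails at k=3 before rhs at j=4)
  i=4: ✗ (lhs fails at k=4 before rhs at j=5)
  i=5: ✗ (lhs fails at k=5 before rhs at j=6)
  i=6: ✗ (lhs fails at k=6 before rhs at j=7)

2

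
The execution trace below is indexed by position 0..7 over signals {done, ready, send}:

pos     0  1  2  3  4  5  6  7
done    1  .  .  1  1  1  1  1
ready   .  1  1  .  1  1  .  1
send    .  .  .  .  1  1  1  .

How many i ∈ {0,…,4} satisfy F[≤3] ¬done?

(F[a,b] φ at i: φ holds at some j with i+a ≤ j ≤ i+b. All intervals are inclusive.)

Evaluate at each i in [0,4]:
  i=0: ✓ (witness j=1)
  i=1: ✓ (witness j=1)
  i=2: ✓ (witness j=2)
  i=3: ✗ (none in [3,6])
  i=4: ✗ (none in [4,7])
Positions where it holds: {0, 1, 2} → 3.

3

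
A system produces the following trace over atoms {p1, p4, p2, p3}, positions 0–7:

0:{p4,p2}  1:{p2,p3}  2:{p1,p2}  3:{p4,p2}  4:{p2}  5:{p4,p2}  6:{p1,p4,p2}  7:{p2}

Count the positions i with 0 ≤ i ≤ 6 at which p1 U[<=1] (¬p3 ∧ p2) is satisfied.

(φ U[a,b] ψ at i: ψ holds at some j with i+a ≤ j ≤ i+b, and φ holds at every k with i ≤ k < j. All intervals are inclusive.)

Evaluate at each i in [0,6]:
  i=0: ✓ (rhs at j=0)
  i=1: ✗ (lhs fails at k=1 before rhs at j=2)
  i=2: ✓ (rhs at j=2)
  i=3: ✓ (rhs at j=3)
  i=4: ✓ (rhs at j=4)
  i=5: ✓ (rhs at j=5)
  i=6: ✓ (rhs at j=6)
Positions where it holds: {0, 2, 3, 4, 5, 6} → 6.

6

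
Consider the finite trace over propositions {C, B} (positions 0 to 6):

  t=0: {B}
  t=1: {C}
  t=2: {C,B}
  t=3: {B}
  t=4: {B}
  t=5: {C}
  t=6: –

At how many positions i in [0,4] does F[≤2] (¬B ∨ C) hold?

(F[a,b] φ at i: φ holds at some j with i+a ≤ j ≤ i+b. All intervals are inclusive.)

Evaluate at each i in [0,4]:
  i=0: ✓ (witness j=1)
  i=1: ✓ (witness j=1)
  i=2: ✓ (witness j=2)
  i=3: ✓ (witness j=5)
  i=4: ✓ (witness j=5)
Positions where it holds: {0, 1, 2, 3, 4} → 5.

5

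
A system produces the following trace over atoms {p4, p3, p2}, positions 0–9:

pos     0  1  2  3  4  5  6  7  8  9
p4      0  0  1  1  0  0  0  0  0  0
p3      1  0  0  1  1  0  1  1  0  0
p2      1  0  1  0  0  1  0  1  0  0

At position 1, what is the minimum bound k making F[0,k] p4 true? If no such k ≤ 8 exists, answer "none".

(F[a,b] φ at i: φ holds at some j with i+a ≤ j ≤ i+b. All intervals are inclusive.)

Scan j = 1,2,… for p4:
  j=1: fails
  j=2: holds
First hit at j=2, so smallest k = 2-1 = 1.

1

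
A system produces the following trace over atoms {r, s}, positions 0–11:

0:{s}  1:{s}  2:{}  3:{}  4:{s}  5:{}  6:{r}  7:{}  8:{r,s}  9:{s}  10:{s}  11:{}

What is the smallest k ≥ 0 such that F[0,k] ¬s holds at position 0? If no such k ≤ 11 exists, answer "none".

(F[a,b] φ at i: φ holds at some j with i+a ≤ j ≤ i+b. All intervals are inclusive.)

2

Scan j = 0,1,… for ¬s:
  j=0: fails
  j=1: fails
  j=2: holds
First hit at j=2, so smallest k = 2-0 = 2.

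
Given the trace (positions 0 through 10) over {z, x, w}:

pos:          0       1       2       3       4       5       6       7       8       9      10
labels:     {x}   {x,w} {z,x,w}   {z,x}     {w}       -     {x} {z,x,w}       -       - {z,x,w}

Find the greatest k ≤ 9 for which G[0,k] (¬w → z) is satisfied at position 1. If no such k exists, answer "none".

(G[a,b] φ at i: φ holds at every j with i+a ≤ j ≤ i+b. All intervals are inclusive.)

3

(¬w → z) must hold from j=1 onward; find where it first fails.
  j=1: holds
  j=2: holds
  j=3: holds
  j=4: holds
  j=5: fails
Holds on [1,4], so largest k = 3.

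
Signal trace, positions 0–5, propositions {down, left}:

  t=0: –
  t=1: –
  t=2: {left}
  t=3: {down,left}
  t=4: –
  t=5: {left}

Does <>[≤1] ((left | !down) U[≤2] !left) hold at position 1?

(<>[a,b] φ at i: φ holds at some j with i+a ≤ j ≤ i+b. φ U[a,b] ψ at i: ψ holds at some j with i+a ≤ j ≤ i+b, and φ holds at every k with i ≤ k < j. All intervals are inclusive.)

Holds

Check ((left | !down) U[≤2] !left) at each j in [1,2]:
  j=1: holds
  j=2: holds
Found at j=1 → formula holds.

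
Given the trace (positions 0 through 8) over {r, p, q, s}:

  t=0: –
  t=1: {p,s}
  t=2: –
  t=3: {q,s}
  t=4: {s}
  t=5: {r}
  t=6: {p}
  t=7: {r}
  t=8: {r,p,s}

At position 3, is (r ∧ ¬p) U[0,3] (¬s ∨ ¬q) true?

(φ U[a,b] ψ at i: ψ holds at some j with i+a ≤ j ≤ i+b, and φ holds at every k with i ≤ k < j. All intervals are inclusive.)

Need some j in [3,6] with (¬s ∨ ¬q), and (r ∧ ¬p) at every k in [3,j-1].
  j=3: (¬s ∨ ¬q) false.
  j=4: (¬s ∨ ¬q) holds, but (r ∧ ¬p) fails at k=3 → not this j.
  j=5: (¬s ∨ ¬q) holds, but (r ∧ ¬p) fails at k=3 → not this j.
  j=6: (¬s ∨ ¬q) holds, but (r ∧ ¬p) fails at k=3 → not this j.
No j in the window works → until fails.

False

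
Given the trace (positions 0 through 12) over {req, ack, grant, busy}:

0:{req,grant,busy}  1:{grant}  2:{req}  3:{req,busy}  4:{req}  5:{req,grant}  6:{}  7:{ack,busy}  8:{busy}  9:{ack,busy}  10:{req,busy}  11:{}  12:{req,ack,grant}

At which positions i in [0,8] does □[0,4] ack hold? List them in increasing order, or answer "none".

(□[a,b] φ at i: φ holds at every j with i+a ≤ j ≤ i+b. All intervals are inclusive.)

none

Evaluate at each i in [0,8]:
  i=0: ✗ (fails at j=0)
  i=1: ✗ (fails at j=1)
  i=2: ✗ (fails at j=2)
  i=3: ✗ (fails at j=3)
  i=4: ✗ (fails at j=4)
  i=5: ✗ (fails at j=5)
  i=6: ✗ (fails at j=6)
  i=7: ✗ (fails at j=8)
  i=8: ✗ (fails at j=8)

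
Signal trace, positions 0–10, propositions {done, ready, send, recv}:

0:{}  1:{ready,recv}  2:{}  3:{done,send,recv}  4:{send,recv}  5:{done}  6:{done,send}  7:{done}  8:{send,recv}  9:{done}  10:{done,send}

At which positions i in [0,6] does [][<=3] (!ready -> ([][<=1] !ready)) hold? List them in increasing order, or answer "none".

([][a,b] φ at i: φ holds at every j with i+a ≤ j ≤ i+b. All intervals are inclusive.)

Evaluate at each i in [0,6]:
  i=0: ✗ (fails at j=0)
  i=1: ✓ (all of [1,4])
  i=2: ✓ (all of [2,5])
  i=3: ✓ (all of [3,6])
  i=4: ✓ (all of [4,7])
  i=5: ✓ (all of [5,8])
  i=6: ✓ (all of [6,9])

1, 2, 3, 4, 5, 6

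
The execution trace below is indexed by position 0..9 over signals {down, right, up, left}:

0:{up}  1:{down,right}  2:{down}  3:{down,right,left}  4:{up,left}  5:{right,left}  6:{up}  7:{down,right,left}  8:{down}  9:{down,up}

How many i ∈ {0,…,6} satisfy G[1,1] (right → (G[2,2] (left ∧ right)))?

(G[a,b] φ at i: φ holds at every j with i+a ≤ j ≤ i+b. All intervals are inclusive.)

6

Evaluate at each i in [0,6]:
  i=0: ✓ (all of [1,1])
  i=1: ✓ (all of [2,2])
  i=2: ✓ (all of [3,3])
  i=3: ✓ (all of [4,4])
  i=4: ✓ (all of [5,5])
  i=5: ✓ (all of [6,6])
  i=6: ✗ (fails at j=7)
Positions where it holds: {0, 1, 2, 3, 4, 5} → 6.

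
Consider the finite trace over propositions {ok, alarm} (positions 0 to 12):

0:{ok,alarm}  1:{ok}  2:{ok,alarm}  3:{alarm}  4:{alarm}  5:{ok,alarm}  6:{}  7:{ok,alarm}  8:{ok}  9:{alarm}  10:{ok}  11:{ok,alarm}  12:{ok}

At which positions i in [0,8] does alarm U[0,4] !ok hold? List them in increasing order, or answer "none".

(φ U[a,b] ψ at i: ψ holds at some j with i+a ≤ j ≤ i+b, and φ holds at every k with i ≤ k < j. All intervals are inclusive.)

Evaluate at each i in [0,8]:
  i=0: ✗ (lhs fails at k=1 before rhs at j=3)
  i=1: ✗ (lhs fails at k=1 before rhs at j=3)
  i=2: ✓ (rhs at j=3; lhs holds on [2,2])
  i=3: ✓ (rhs at j=3)
  i=4: ✓ (rhs at j=4)
  i=5: ✓ (rhs at j=6; lhs holds on [5,5])
  i=6: ✓ (rhs at j=6)
  i=7: ✗ (lhs fails at k=8 before rhs at j=9)
  i=8: ✗ (lhs fails at k=8 before rhs at j=9)

2, 3, 4, 5, 6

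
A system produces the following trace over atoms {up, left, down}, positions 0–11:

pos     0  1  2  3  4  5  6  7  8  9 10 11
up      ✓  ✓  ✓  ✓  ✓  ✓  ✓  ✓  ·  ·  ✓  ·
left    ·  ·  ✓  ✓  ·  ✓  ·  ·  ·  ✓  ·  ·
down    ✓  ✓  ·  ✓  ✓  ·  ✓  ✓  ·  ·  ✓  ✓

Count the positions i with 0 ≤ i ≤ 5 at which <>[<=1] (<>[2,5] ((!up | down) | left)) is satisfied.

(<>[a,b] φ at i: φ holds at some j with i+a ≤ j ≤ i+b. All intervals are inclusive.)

Evaluate at each i in [0,5]:
  i=0: ✓ (witness j=0)
  i=1: ✓ (witness j=1)
  i=2: ✓ (witness j=2)
  i=3: ✓ (witness j=3)
  i=4: ✓ (witness j=4)
  i=5: ✓ (witness j=5)
Positions where it holds: {0, 1, 2, 3, 4, 5} → 6.

6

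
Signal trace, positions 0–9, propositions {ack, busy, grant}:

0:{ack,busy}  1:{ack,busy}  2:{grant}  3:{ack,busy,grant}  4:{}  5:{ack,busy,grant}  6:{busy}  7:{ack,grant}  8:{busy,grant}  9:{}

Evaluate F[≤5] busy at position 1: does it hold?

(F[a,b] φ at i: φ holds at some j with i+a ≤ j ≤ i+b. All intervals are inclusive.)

Check busy at each j in [1,6]:
  j=1: true
  j=2: false
  j=3: true
  j=4: false
  j=5: true
  j=6: true
Found at j=1 → formula holds.

True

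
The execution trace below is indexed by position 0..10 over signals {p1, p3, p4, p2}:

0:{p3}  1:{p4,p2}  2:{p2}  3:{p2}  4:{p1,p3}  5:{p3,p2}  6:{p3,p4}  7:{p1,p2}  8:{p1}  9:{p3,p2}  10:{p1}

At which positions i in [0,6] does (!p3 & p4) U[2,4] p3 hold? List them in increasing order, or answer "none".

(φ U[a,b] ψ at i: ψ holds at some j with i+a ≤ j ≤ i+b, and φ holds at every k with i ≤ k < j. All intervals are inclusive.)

Evaluate at each i in [0,6]:
  i=0: ✗ (lhs fails at k=0 before rhs at j=4)
  i=1: ✗ (lhs fails at k=2 before rhs at j=4)
  i=2: ✗ (lhs fails at k=2 before rhs at j=4)
  i=3: ✗ (lhs fails at k=3 before rhs at j=5)
  i=4: ✗ (lhs fails at k=4 before rhs at j=6)
  i=5: ✗ (lhs fails at k=5 before rhs at j=9)
  i=6: ✗ (lhs fails at k=6 before rhs at j=9)

none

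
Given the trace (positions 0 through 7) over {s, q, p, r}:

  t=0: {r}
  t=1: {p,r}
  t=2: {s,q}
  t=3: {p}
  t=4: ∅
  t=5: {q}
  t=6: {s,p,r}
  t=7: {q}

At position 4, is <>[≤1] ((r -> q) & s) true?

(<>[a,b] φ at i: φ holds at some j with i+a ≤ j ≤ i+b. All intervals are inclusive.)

Check ((r -> q) & s) at each j in [4,5]:
  j=4: false
  j=5: false
No position in the window satisfies it → formula fails.

No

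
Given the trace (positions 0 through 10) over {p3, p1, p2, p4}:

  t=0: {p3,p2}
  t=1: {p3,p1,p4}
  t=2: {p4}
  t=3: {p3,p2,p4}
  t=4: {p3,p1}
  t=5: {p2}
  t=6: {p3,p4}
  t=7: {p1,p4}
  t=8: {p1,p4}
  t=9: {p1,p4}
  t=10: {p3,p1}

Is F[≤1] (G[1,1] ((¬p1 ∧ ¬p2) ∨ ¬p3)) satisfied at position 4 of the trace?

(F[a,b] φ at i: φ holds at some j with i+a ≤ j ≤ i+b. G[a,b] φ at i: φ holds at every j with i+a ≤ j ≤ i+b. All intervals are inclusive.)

Yes

Check G[1,1] ((¬p1 ∧ ¬p2) ∨ ¬p3) at each j in [4,5]:
  j=4: holds on [5,5]
  j=5: holds on [6,6]
Found at j=4 → formula holds.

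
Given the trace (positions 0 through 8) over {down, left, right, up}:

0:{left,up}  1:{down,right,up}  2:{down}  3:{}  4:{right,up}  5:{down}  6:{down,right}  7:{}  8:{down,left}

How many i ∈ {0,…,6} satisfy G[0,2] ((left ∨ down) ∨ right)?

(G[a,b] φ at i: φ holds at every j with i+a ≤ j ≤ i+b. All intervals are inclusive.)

Evaluate at each i in [0,6]:
  i=0: ✓ (all of [0,2])
  i=1: ✗ (fails at j=3)
  i=2: ✗ (fails at j=3)
  i=3: ✗ (fails at j=3)
  i=4: ✓ (all of [4,6])
  i=5: ✗ (fails at j=7)
  i=6: ✗ (fails at j=7)
Positions where it holds: {0, 4} → 2.

2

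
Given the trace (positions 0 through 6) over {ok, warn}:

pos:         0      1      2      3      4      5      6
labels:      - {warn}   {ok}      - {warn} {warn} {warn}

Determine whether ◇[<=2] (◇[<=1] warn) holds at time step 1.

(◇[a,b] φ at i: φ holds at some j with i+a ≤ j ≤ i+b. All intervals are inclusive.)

Holds

Check ◇[<=1] warn at each j in [1,3]:
  j=1: holds (witness at 1)
  j=2: fails (none in [2,3])
  j=3: holds (witness at 4)
Found at j=1 → formula holds.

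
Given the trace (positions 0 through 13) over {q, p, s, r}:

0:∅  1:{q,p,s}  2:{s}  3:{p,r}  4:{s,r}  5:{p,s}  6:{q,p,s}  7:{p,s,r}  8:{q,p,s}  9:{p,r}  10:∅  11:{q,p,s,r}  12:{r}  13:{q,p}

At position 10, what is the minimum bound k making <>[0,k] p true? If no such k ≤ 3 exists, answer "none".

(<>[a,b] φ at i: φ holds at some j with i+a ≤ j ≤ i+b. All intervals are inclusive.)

Scan j = 10,11,… for p:
  j=10: fails
  j=11: holds
First hit at j=11, so smallest k = 11-10 = 1.

1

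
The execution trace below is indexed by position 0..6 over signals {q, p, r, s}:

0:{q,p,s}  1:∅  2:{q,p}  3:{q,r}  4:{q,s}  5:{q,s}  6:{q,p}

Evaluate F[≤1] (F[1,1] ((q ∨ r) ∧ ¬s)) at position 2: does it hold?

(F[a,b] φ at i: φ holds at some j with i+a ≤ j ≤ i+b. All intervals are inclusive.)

True

Check F[1,1] ((q ∨ r) ∧ ¬s) at each j in [2,3]:
  j=2: holds (witness at 3)
  j=3: fails (none in [4,4])
Found at j=2 → formula holds.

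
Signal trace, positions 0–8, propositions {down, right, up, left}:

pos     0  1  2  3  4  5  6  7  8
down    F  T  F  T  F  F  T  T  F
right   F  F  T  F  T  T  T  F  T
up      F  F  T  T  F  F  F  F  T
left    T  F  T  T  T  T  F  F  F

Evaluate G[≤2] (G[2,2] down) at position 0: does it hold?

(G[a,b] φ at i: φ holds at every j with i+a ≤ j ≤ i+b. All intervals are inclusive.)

Check G[2,2] down at every j in [0,2]:
  j=0: fails at 2
  j=1: holds on [3,3]
  j=2: fails at 4
Fails at j=0 → formula fails.

Does not hold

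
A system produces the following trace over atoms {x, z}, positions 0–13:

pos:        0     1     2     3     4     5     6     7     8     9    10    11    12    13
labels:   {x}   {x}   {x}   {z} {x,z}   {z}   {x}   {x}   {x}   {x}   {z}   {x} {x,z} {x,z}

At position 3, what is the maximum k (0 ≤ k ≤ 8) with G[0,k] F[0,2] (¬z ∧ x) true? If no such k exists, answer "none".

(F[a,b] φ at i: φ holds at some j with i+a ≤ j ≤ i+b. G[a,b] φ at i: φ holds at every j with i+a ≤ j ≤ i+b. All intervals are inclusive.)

none

F[0,2] (¬z ∧ x) must hold from j=3 onward; find where it first fails.
  j=3: fails → no k works.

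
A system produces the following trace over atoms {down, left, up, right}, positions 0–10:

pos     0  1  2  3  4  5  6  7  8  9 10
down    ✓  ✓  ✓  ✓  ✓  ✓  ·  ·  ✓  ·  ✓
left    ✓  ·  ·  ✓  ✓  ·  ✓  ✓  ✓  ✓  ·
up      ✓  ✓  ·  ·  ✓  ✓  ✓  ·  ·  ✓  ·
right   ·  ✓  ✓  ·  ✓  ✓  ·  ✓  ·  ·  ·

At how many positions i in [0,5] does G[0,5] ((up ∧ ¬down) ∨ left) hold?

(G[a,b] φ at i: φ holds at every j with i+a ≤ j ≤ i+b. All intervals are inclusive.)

Evaluate at each i in [0,5]:
  i=0: ✗ (fails at j=1)
  i=1: ✗ (fails at j=1)
  i=2: ✗ (fails at j=2)
  i=3: ✗ (fails at j=5)
  i=4: ✗ (fails at j=5)
  i=5: ✗ (fails at j=5)
Positions where it holds: {} → 0.

0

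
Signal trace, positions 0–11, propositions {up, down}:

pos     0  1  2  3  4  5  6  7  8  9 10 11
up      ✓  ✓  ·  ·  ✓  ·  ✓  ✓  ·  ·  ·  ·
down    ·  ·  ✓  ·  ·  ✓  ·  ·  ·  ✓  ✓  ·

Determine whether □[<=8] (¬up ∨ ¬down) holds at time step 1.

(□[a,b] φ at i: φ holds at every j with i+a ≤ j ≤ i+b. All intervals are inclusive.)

Holds

Check (¬up ∨ ¬down) at every j in [1,9]:
  j=1: true
  j=2: true
  j=3: true
  j=4: true
  j=5: true
  j=6: true
  j=7: true
  j=8: true
  j=9: true
All positions satisfy it → formula holds.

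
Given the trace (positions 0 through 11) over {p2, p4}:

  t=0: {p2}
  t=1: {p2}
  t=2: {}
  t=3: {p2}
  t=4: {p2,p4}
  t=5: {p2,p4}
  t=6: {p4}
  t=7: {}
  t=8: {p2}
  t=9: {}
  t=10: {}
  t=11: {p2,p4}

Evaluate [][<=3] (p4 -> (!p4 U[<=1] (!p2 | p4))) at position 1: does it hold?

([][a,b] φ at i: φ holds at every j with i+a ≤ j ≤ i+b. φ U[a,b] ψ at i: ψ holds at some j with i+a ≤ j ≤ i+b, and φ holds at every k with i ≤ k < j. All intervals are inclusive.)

Check (p4 -> (!p4 U[<=1] (!p2 | p4))) at every j in [1,4]:
  j=1: antecedent false → ✓
  j=2: antecedent false → ✓
  j=3: antecedent false → ✓
  j=4: antecedent true; consequent holds → ✓
All positions satisfy it → formula holds.

Holds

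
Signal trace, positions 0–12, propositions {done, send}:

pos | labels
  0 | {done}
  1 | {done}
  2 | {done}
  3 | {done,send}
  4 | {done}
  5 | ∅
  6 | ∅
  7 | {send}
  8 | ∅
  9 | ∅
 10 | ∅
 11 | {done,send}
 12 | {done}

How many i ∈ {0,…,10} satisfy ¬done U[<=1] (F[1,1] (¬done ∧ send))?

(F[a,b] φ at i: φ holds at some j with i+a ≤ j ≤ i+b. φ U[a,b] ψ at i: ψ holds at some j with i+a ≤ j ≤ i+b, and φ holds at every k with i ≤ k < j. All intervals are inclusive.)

Evaluate at each i in [0,10]:
  i=0: ✗ (no rhs in [0,1])
  i=1: ✗ (no rhs in [1,2])
  i=2: ✗ (no rhs in [2,3])
  i=3: ✗ (no rhs in [3,4])
  i=4: ✗ (no rhs in [4,5])
  i=5: ✓ (rhs at j=6; lhs holds on [5,5])
  i=6: ✓ (rhs at j=6)
  i=7: ✗ (no rhs in [7,8])
  i=8: ✗ (no rhs in [8,9])
  i=9: ✗ (no rhs in [9,10])
  i=10: ✗ (no rhs in [10,11])
Positions where it holds: {5, 6} → 2.

2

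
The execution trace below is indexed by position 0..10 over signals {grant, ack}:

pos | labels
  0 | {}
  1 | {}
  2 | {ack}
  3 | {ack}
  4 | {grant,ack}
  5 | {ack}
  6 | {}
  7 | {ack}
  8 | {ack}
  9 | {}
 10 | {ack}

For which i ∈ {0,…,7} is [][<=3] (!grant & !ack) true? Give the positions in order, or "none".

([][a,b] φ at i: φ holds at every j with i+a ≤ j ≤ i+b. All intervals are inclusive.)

none

Evaluate at each i in [0,7]:
  i=0: ✗ (fails at j=2)
  i=1: ✗ (fails at j=2)
  i=2: ✗ (fails at j=2)
  i=3: ✗ (fails at j=3)
  i=4: ✗ (fails at j=4)
  i=5: ✗ (fails at j=5)
  i=6: ✗ (fails at j=7)
  i=7: ✗ (fails at j=7)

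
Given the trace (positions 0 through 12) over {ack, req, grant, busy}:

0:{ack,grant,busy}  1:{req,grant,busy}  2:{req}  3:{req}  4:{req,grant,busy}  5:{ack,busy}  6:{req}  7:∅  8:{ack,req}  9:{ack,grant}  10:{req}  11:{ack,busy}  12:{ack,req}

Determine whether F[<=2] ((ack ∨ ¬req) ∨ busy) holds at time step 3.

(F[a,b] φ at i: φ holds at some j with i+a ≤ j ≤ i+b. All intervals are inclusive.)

Holds

Check ((ack ∨ ¬req) ∨ busy) at each j in [3,5]:
  j=3: false
  j=4: true
  j=5: true
Found at j=4 → formula holds.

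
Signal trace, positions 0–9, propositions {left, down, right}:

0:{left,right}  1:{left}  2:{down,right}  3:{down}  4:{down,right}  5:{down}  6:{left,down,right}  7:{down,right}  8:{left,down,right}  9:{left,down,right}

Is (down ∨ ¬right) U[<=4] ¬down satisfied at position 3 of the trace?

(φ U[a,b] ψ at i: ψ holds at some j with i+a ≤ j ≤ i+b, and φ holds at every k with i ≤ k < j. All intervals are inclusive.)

Need some j in [3,7] with ¬down, and (down ∨ ¬right) at every k in [3,j-1].
  j=3: ¬down false.
  j=4: ¬down false.
  j=5: ¬down false.
  j=6: ¬down false.
  j=7: ¬down false.
No j in the window works → until fails.

Does not hold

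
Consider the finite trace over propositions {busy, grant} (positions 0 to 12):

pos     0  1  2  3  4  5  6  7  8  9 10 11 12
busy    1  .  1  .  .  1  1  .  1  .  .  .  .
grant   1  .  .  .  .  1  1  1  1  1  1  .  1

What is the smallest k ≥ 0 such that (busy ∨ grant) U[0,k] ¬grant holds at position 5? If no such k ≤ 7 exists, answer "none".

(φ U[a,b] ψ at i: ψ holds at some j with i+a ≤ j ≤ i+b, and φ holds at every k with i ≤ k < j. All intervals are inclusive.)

Need earliest j ≥ 5 with ¬grant, and (busy ∨ grant) at every k in [5,j-1].
  j=5: rhs fails.
  j=6: rhs fails.
  j=7: rhs fails.
  j=8: rhs fails.
  j=9: rhs fails.
  j=10: rhs fails.
  j=11: rhs holds; lhs holds on [5,10]. k = 6.

6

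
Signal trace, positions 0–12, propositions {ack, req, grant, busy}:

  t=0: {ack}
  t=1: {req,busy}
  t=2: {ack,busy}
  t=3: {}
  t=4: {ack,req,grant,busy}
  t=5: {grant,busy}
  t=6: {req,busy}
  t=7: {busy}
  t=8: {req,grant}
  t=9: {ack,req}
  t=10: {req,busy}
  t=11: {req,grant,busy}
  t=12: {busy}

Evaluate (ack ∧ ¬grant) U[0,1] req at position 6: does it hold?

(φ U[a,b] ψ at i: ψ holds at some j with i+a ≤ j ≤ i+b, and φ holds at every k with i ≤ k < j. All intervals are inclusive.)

Holds

Need some j in [6,7] with req, and (ack ∧ ¬grant) at every k in [6,j-1].
  j=6: req holds; no prefix to check → satisfied.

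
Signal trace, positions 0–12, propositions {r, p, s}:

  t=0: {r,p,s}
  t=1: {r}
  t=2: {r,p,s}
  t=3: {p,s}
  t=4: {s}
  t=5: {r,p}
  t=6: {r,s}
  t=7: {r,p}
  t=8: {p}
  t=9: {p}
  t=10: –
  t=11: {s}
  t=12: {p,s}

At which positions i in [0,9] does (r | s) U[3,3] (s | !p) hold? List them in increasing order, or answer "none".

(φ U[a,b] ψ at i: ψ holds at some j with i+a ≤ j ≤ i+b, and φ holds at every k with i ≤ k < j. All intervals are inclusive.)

0, 1, 3

Evaluate at each i in [0,9]:
  i=0: ✓ (rhs at j=3; lhs holds on [0,2])
  i=1: ✓ (rhs at j=4; lhs holds on [1,3])
  i=2: ✗ (no rhs in [5,5])
  i=3: ✓ (rhs at j=6; lhs holds on [3,5])
  i=4: ✗ (no rhs in [7,7])
  i=5: ✗ (no rhs in [8,8])
  i=6: ✗ (no rhs in [9,9])
  i=7: ✗ (lhs fails at k=8 before rhs at j=10)
  i=8: ✗ (lhs fails at k=8 before rhs at j=11)
  i=9: ✗ (lhs fails at k=9 before rhs at j=12)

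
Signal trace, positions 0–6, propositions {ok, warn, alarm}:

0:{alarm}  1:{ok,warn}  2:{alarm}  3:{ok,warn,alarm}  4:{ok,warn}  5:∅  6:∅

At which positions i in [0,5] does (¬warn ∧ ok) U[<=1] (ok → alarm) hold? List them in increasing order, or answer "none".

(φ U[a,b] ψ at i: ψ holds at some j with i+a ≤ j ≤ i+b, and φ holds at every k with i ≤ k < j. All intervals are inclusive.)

0, 2, 3, 5

Evaluate at each i in [0,5]:
  i=0: ✓ (rhs at j=0)
  i=1: ✗ (lhs fails at k=1 before rhs at j=2)
  i=2: ✓ (rhs at j=2)
  i=3: ✓ (rhs at j=3)
  i=4: ✗ (lhs fails at k=4 before rhs at j=5)
  i=5: ✓ (rhs at j=5)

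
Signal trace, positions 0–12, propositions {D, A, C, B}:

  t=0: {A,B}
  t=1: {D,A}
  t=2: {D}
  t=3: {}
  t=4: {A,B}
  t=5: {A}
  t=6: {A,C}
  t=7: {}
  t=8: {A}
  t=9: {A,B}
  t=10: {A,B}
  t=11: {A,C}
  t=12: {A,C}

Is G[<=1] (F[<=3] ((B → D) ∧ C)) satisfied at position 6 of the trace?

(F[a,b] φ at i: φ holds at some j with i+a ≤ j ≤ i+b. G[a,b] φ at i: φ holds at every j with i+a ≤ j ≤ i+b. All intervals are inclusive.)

Check F[<=3] ((B → D) ∧ C) at every j in [6,7]:
  j=6: holds (witness at 6)
  j=7: fails (none in [7,10])
Fails at j=7 → formula fails.

No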